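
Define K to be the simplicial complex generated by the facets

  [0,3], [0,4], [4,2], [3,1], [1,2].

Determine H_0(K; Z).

Fix the vertex order 0 < 1 < 2 < 3 < 4 and write every simplex with vertices in increasing order. Then dim K = 1 and the simplices of K are:

  0-simplices (5): [0], [1], [2], [3], [4]
  1-simplices (5): [0,3], [0,4], [1,2], [1,3], [2,4]

so the chain groups are C_0 ≅ Z^5, C_1 ≅ Z^5.

∂_1: C_1 → C_0 sends each edge [p,q] (with p < q) to q − p. For instance
  ∂[1,3] = [3] − [1].
This gives a 5×5 integer matrix of rank 4; reducing to Smith normal form yields diagonal entries (1,1,1,1).

From H_k ≅ ker(∂_k) / im(∂_{k+1}) we obtain:

  H_0: rank C_0 − rank ∂_1 = 5 − 4 = 1, and the invariant factors of ∂_1 are all 1, so H_0 = Z.

H_0 = Z.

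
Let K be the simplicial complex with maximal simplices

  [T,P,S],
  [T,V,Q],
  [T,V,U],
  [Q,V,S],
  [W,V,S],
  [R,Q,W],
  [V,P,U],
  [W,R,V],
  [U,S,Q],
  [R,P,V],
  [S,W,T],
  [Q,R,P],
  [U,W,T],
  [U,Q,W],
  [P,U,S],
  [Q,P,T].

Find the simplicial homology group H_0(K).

H_0 = Z.

K has 8 vertices, 24 edges, 16 triangles.
rank ∂_0 = 0, rank ∂_1 = 7 ⇒ b_0 = 8 − 0 − 7 = 1; all invariant factors of ∂_1 are 1 so no torsion. So H_0 ≅ Z.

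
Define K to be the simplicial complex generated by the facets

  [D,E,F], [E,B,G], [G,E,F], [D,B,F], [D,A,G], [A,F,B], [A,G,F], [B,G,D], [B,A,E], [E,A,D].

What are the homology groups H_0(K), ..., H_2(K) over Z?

Order the vertices as A < B < D < E < F < G. Listing each simplex with vertices in this order, K has dimension 2 with simplices:

  0-simplices (6): A, B, D, E, F, G
  1-simplices (15): AB, AD, AE, AF, AG, BD, BE, BF, BG, DE, DF, DG, EF, EG, FG
  2-simplices (10): ABE, ABF, ADE, ADG, AFG, BDF, BDG, BEG, DEF, EFG

so the chain groups are C_0 ≅ Z^6, C_1 ≅ Z^15, C_2 ≅ Z^10.

The boundary map ∂_1: C_1 → C_0 is given by ∂[p,q] = [q] − [p]. For instance
  ∂BD = D − B.
The resulting 6×15 matrix has rank 5, and its Smith normal form has invariant factors (1,1,1,1,1).

∂_2: C_2 → C_1 maps a triangle to the signed sum of its edges. For instance
  ∂ADG = DG − AG + AD,
  ∂ABF = BF − AF + AB.
This gives a 15×10 integer matrix of rank 10; reducing to Smith normal form yields diagonal entries (1,1,1,1,1,1,1,1,1,2).

Now H_k = ker ∂_k / im ∂_{k+1}, so:

  H_0: rank C_0 − rank ∂_1 = 6 − 5 = 1, and the invariant factors of ∂_1 are all 1, so H_0 ≅ Z.
  H_1: rank ker ∂_1 − rank ∂_2 = (15 − 5) − 10 = 0, and ∂_2 has invariant factor 2 > 1, so H_1 ≅ Z/2.
  H_2: rank ker ∂_2 − rank ∂_3 = (10 − 10) − 0 = 0, and there is no ∂_3, so H_2 ≅ 0.

H_0 ≅ Z,  H_1 ≅ Z/2,  H_2 = 0.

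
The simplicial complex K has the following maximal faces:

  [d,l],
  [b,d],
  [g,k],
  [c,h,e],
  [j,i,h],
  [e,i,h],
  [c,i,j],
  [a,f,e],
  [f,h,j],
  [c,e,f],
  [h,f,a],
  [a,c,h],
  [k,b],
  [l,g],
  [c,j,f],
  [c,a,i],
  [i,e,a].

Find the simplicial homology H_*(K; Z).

K has 12 vertices, 23 edges, 12 triangles.
rank ∂_0 = 0, rank ∂_1 = 10 ⇒ b_0 = 12 − 0 − 10 = 2; all invariant factors of ∂_1 are 1 so no torsion. So H_0 = Z^2.
rank ∂_1 = 10, rank ∂_2 = 12 ⇒ b_1 = 23 − 10 − 12 = 1; ∂_2 has invariant factor(s) [2] giving torsion. So H_1 = Z ⊕ Z/2.
rank ∂_2 = 12, rank ∂_3 = 0 ⇒ b_2 = 12 − 12 − 0 = 0. So H_2 = 0.

H_0 = Z^2,  H_1 = Z ⊕ Z/2,  H_2 = 0.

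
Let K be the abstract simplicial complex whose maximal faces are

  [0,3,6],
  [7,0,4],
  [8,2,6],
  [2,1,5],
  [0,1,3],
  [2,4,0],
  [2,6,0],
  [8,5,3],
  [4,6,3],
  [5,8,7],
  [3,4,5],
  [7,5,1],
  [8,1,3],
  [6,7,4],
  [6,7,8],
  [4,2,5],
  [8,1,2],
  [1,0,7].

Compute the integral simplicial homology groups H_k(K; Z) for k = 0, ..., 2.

H_0 ≅ Z,  H_1 ≅ Z ⊕ Z/2,  H_2 = 0.

Order the vertices as 0 < 1 < 2 < 3 < 4 < 5 < 6 < 7 < 8. Listing each simplex with vertices in this order, K has dimension 2 with simplices:

  0-simplices (9): [0], [1], [2], [3], [4], [5], [6], [7], [8]
  1-simplices (27): (27 of them)
  2-simplices (18): [0,1,3], [0,1,7], [0,2,4], [0,2,6], [0,3,6], [0,4,7], [1,2,5], [1,2,8], [1,3,8], [1,5,7], [2,4,5], [2,6,8], [3,4,5], [3,4,6], [3,5,8], [4,6,7], [5,7,8], [6,7,8]

giving chain groups C_0 ≅ Z^9, C_1 ≅ Z^27, C_2 ≅ Z^18.

∂_1: C_1 → C_0 sends each edge [p,q] (with p < q) to q − p.
As a 9×27 matrix over Z this has rank 8, with invariant factors (1,1,1,1,1,1,1,1).

The boundary map ∂_2: C_2 → C_1 acts by ∂[p,q,r] = [q,r] − [p,r] + [p,q]. For instance
  ∂[0,2,6] = [2,6] − [0,6] + [0,2],
  ∂[3,4,5] = [4,5] − [3,5] + [3,4].
The 27×18 boundary matrix has rank 18 and Smith normal form diag(1,1,1,1,1,1,1,1,1,1,1,1,1,1,1,1,1,2).

From H_k ≅ ker(∂_k) / im(∂_{k+1}) we obtain:

  H_0: rank C_0 − rank ∂_1 = 9 − 8 = 1, and the invariant factors of ∂_1 are all 1, so H_0 = Z.
  H_1: rank ker ∂_1 − rank ∂_2 = (27 − 8) − 18 = 1, and ∂_2 has invariant factor 2 > 1, so H_1 = Z ⊕ Z/2.
  H_2: rank ker ∂_2 − rank ∂_3 = (18 − 18) − 0 = 0, and there is no ∂_3, so H_2 = 0.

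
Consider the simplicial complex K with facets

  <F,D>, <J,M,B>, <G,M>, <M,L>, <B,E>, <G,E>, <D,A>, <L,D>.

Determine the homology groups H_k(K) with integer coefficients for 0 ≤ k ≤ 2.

H_0 ≅ Z,  H_1 ≅ Z,  H_2 = 0.

We work with the vertex ordering A < B < D < E < F < G < J < L < M. The simplices of K, each written with vertices in increasing order, are:

  0-simplices (9): A, B, D, E, F, G, J, L, M
  1-simplices (10): AD, BE, BJ, BM, DF, DL, EG, GM, JM, LM
  2-simplices (1): BJM

giving chain groups C_0 ≅ Z^9, C_1 ≅ Z^10, C_2 ≅ Z^1.

Boundary ∂_1: C_1 → C_0 maps an edge to its endpoints' difference, ∂[p,q] = q − p.
The 9×10 boundary matrix has rank 8 and Smith normal form diag(1,1,1,1,1,1,1,1).

The boundary map ∂_2: C_2 → C_1 sends each 2-simplex [p,q,r] to [q,r] − [p,r] + [p,q]. For instance
  ∂BJM = JM − BM + BJ.
As a 10×1 matrix over Z this has rank 1, with invariant factors (1).

Computing H_k = (kernel of ∂_k) / (image of ∂_{k+1}):

  H_0: rank C_0 − rank ∂_1 = 9 − 8 = 1, and the invariant factors of ∂_1 are all 1, so H_0 = Z.
  H_1: rank ker ∂_1 − rank ∂_2 = (10 − 8) − 1 = 1, and the invariant factors of ∂_2 are all 1, so H_1 = Z.
  H_2: rank ker ∂_2 − rank ∂_3 = (1 − 1) − 0 = 0, and there is no ∂_3, so H_2 = 0.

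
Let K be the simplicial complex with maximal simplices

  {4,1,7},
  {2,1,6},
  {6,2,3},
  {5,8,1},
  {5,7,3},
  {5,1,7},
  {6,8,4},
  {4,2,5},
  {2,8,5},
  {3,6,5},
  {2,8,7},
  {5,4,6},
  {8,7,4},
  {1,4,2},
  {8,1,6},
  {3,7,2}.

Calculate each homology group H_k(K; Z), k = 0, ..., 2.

Take the total order 1 < 2 < 3 < 4 < 5 < 6 < 7 < 8 on the vertex set. Then K (dimension 2) consists of the simplices:

  0-simplices (8): [1], [2], [3], [4], [5], [6], [7], [8]
  1-simplices (24): (24 of them)
  2-simplices (16): [1,2,4], [1,2,6], [1,4,7], [1,5,7], [1,5,8], [1,6,8], [2,3,6], [2,3,7], [2,4,5], [2,5,8], [2,7,8], [3,5,6], [3,5,7], [4,5,6], [4,6,8], [4,7,8]

Hence C_0 ≅ Z^8, C_1 ≅ Z^24, C_2 ≅ Z^16.

∂_1: C_1 → C_0 sends each edge [p,q] (with p < q) to q − p. For instance
  ∂[3,7] = [7] − [3].
The resulting 8×24 matrix has rank 7, and its Smith normal form has invariant factors (1,1,1,1,1,1,1).

∂_2: C_2 → C_1 acts by ∂[p,q,r] = [q,r] − [p,r] + [p,q]. For instance
  ∂[3,5,7] = [5,7] − [3,7] + [3,5],
  ∂[4,7,8] = [7,8] − [4,8] + [4,7].
The resulting 24×16 matrix has rank 15, and its Smith normal form has invariant factors (1,1,1,1,1,1,1,1,1,1,1,1,1,1,1).

From H_k ≅ ker(∂_k) / im(∂_{k+1}) we obtain:

  H_0: rank C_0 − rank ∂_1 = 8 − 7 = 1, and the invariant factors of ∂_1 are all 1, so H_0 = Z.
  H_1: rank ker ∂_1 − rank ∂_2 = (24 − 7) − 15 = 2, and the invariant factors of ∂_2 are all 1, so H_1 = Z^2.
  H_2: rank ker ∂_2 − rank ∂_3 = (16 − 15) − 0 = 1, and there is no ∂_3, so H_2 = Z.

(K is a triangulation of the torus T^2.)

H_0 ≅ Z,  H_1 ≅ Z^2,  H_2 ≅ Z.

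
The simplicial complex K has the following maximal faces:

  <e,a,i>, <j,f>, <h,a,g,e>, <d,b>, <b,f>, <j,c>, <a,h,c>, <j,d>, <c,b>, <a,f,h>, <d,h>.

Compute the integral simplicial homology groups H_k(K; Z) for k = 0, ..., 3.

H_0 = Z,  H_1 = Z^4,  H_2 = 0,  H_3 = 0.

We work with the vertex ordering a < b < c < d < e < f < g < h < i < j. The simplices of K, each written with vertices in increasing order, are:

  0-simplices (10): a, b, c, d, e, f, g, h, i, j
  1-simplices (19): ac, ae, af, ag, ah, ai, bc, bd, bf, ch, cj, dh, dj, eg, eh, ei, fh, fj, gh
  2-simplices (7): ach, aeg, aeh, aei, afh, agh, egh
  3-simplices (1): aegh

giving chain groups C_0 ≅ Z^10, C_1 ≅ Z^19, C_2 ≅ Z^7, C_3 ≅ Z^1.

∂_1: C_1 → C_0 sends each edge [p,q] (with p < q) to q − p. For instance
  ∂af = f − a.
This gives a 10×19 integer matrix of rank 9; reducing to Smith normal form yields diagonal entries (1,1,1,1,1,1,1,1,1).

Boundary ∂_2: C_2 → C_1 maps a triangle to the signed sum of its edges. For instance
  ∂aeh = eh − ah + ae,
  ∂aei = ei − ai + ae.
The 19×7 boundary matrix has rank 6 and Smith normal form diag(1,1,1,1,1,1).

Boundary ∂_3: C_3 → C_2 sends each 3-simplex σ to the alternating sum Σ_i (−1)^i (σ with its i-th vertex removed). For instance
  ∂aegh = egh − agh + aeh − aeg.
As a 7×1 matrix over Z this has rank 1, with invariant factors (1).

Reading off H_k = ker ∂_k / im ∂_{k+1}:

  H_0: rank C_0 − rank ∂_1 = 10 − 9 = 1, and the invariant factors of ∂_1 are all 1, so H_0 ≅ Z.
  H_1: rank ker ∂_1 − rank ∂_2 = (19 − 9) − 6 = 4, and the invariant factors of ∂_2 are all 1, so H_1 ≅ Z^4.
  H_2: rank ker ∂_2 − rank ∂_3 = (7 − 6) − 1 = 0, and the invariant factors of ∂_3 are all 1, so H_2 ≅ 0.
  H_3: rank ker ∂_3 − rank ∂_4 = (1 − 1) − 0 = 0, and there is no ∂_4, so H_3 ≅ 0.

As a check, the Euler characteristic is 10 − 19 + 7 − 1 = -3, which agrees with 1 − 4 + 0 − 0 = -3.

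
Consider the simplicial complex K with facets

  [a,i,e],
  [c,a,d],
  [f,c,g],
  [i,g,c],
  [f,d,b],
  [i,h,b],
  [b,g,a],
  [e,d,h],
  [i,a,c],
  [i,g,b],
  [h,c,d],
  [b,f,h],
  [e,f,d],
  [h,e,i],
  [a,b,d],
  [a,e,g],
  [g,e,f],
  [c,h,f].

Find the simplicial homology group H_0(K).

H_0 ≅ Z.

Take the total order a < b < c < d < e < f < g < h < i on the vertex set. Then K (dimension 2) consists of the simplices:

  0-simplices (9): a, b, c, d, e, f, g, h, i
  1-simplices (27): ab, ac, ad, ae, ag, ai, bd, bf, bg, bh, bi, cd, cf, cg, ch, ci, de, df, dh, ef, eg, eh, ei, fg, fh, gi, hi
  2-simplices (18): abd, abg, acd, aci, aeg, aei, bdf, bfh, bgi, bhi, cdh, cfg, cfh, cgi, def, deh, efg, ehi

so the chain groups are C_0 ≅ Z^9, C_1 ≅ Z^27, C_2 ≅ Z^18.

The boundary map ∂_1: C_1 → C_0 is given by ∂[p,q] = [q] − [p].
As a 9×27 matrix over Z this has rank 8, with invariant factors (1,1,1,1,1,1,1,1).

Boundary ∂_2: C_2 → C_1 sends each 2-simplex [p,q,r] to [q,r] − [p,r] + [p,q]. For instance
  ∂cgi = gi − ci + cg,
  ∂efg = fg − eg + ef.
The 27×18 boundary matrix has rank 18 and Smith normal form diag(1,1,1,1,1,1,1,1,1,1,1,1,1,1,1,1,1,2).

Now H_k = ker ∂_k / im ∂_{k+1}, so:

  H_0: rank C_0 − rank ∂_1 = 9 − 8 = 1, and the invariant factors of ∂_1 are all 1, so H_0 ≅ Z.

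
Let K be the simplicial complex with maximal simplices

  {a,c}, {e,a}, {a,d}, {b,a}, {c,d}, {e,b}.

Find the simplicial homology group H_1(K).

Take the total order a < b < c < d < e on the vertex set. Then K (dimension 1) consists of the simplices:

  0-simplices (5): a, b, c, d, e
  1-simplices (6): ab, ac, ad, ae, be, cd

Hence C_0 ≅ Z^5, C_1 ≅ Z^6.

∂_1: C_1 → C_0 is given by ∂[p,q] = [q] − [p]. For instance
  ∂ab = b − a.
The resulting 5×6 matrix has rank 4, and its Smith normal form has invariant factors (1,1,1,1).

From H_k ≅ ker(∂_k) / im(∂_{k+1}) we obtain:

  H_1: rank ker ∂_1 − rank ∂_2 = (6 − 4) − 0 = 2, and there is no ∂_2, so H_1 = Z^2.

H_1 ≅ Z^2.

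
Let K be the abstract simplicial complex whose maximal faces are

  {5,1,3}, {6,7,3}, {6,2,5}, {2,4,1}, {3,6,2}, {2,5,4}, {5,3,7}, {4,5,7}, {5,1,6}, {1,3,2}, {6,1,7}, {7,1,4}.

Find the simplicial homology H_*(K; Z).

Take the total order 1 < 2 < 3 < 4 < 5 < 6 < 7 on the vertex set. Then K (dimension 2) consists of the simplices:

  0-simplices (7): [1], [2], [3], [4], [5], [6], [7]
  1-simplices (18): [1,2], [1,3], [1,4], [1,5], [1,6], [1,7], [2,3], [2,4], [2,5], [2,6], [3,5], [3,6], [3,7], [4,5], [4,7], [5,6], [5,7], [6,7]
  2-simplices (12): [1,2,3], [1,2,4], [1,3,5], [1,4,7], [1,5,6], [1,6,7], [2,3,6], [2,4,5], [2,5,6], [3,5,7], [3,6,7], [4,5,7]

Hence C_0 ≅ Z^7, C_1 ≅ Z^18, C_2 ≅ Z^12.

Boundary ∂_1: C_1 → C_0 is given by ∂[p,q] = [q] − [p].
The 7×18 boundary matrix has rank 6 and Smith normal form diag(1,1,1,1,1,1).

∂_2: C_2 → C_1 sends each 2-simplex [p,q,r] to [q,r] − [p,r] + [p,q]. For instance
  ∂[2,5,6] = [5,6] − [2,6] + [2,5],
  ∂[3,6,7] = [6,7] − [3,7] + [3,6].
The 18×12 boundary matrix has rank 12 and Smith normal form diag(1,1,1,1,1,1,1,1,1,1,1,2).

From H_k ≅ ker(∂_k) / im(∂_{k+1}) we obtain:

  H_0: rank C_0 − rank ∂_1 = 7 − 6 = 1, and the invariant factors of ∂_1 are all 1, so H_0 = Z.
  H_1: rank ker ∂_1 − rank ∂_2 = (18 − 6) − 12 = 0, and ∂_2 has invariant factor 2 > 1, so H_1 = Z/2.
  H_2: rank ker ∂_2 − rank ∂_3 = (12 − 12) − 0 = 0, and there is no ∂_3, so H_2 = 0.

As a check, the Euler characteristic is 7 − 18 + 12 = 1, which agrees with 1 − 0 + 0 = 1.
(K is a triangulation of the real projective plane RP^2.)

H_0 = Z,  H_1 = Z/2,  H_2 = 0.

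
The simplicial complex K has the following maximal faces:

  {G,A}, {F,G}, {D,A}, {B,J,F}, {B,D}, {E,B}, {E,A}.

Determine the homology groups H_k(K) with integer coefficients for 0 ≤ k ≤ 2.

H_0 = Z,  H_1 = Z^2,  H_2 = 0.

Fix the vertex order A < B < D < E < F < G < J and write every simplex with vertices in increasing order. Then dim K = 2 and the simplices of K are:

  0-simplices (7): A, B, D, E, F, G, J
  1-simplices (9): AD, AE, AG, BD, BE, BF, BJ, FG, FJ
  2-simplices (1): BFJ

Hence C_0 ≅ Z^7, C_1 ≅ Z^9, C_2 ≅ Z^1.

Boundary ∂_1: C_1 → C_0 sends each edge [p,q] (with p < q) to q − p. For instance
  ∂BD = D − B.
The resulting 7×9 matrix has rank 6, and its Smith normal form has invariant factors (1,1,1,1,1,1).

The boundary map ∂_2: C_2 → C_1 maps a triangle to the signed sum of its edges. For instance
  ∂BFJ = FJ − BJ + BF.
The 9×1 boundary matrix has rank 1 and Smith normal form diag(1).

Reading off H_k = ker ∂_k / im ∂_{k+1}:

  H_0: rank C_0 − rank ∂_1 = 7 − 6 = 1, and the invariant factors of ∂_1 are all 1, so H_0 ≅ Z.
  H_1: rank ker ∂_1 − rank ∂_2 = (9 − 6) − 1 = 2, and the invariant factors of ∂_2 are all 1, so H_1 ≅ Z^2.
  H_2: rank ker ∂_2 − rank ∂_3 = (1 − 1) − 0 = 0, and there is no ∂_3, so H_2 ≅ 0.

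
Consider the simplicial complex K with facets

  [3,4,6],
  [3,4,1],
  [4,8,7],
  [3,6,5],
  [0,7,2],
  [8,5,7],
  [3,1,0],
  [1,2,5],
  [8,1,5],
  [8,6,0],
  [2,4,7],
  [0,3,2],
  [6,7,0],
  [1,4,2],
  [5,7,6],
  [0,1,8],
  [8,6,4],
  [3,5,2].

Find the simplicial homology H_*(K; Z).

H_0 = Z,  H_1 = Z ⊕ Z/2Z,  H_2 = 0.

We work with the vertex ordering 0 < 1 < 2 < 3 < 4 < 5 < 6 < 7 < 8. The simplices of K, each written with vertices in increasing order, are:

  0-simplices (9): [0], [1], [2], [3], [4], [5], [6], [7], [8]
  1-simplices (27): (27 of them)
  2-simplices (18): [0,1,3], [0,1,8], [0,2,3], [0,2,7], [0,6,7], [0,6,8], [1,2,4], [1,2,5], [1,3,4], [1,5,8], [2,3,5], [2,4,7], [3,4,6], [3,5,6], [4,6,8], [4,7,8], [5,6,7], [5,7,8]

giving chain groups C_0 ≅ Z^9, C_1 ≅ Z^27, C_2 ≅ Z^18.

Boundary ∂_1: C_1 → C_0 maps an edge to its endpoints' difference, ∂[p,q] = q − p. For instance
  ∂[6,7] = [7] − [6].
As a 9×27 matrix over Z this has rank 8, with invariant factors (1,1,1,1,1,1,1,1).

The boundary map ∂_2: C_2 → C_1 acts by ∂[p,q,r] = [q,r] − [p,r] + [p,q]. For instance
  ∂[1,2,4] = [2,4] − [1,4] + [1,2],
  ∂[1,3,4] = [3,4] − [1,4] + [1,3].
This gives a 27×18 integer matrix of rank 18; reducing to Smith normal form yields diagonal entries (1,1,1,1,1,1,1,1,1,1,1,1,1,1,1,1,1,2).

Now H_k = ker ∂_k / im ∂_{k+1}, so:

  H_0: rank C_0 − rank ∂_1 = 9 − 8 = 1, and the invariant factors of ∂_1 are all 1, so H_0 = Z.
  H_1: rank ker ∂_1 − rank ∂_2 = (27 − 8) − 18 = 1, and ∂_2 has invariant factor 2 > 1, so H_1 = Z ⊕ Z/2Z.
  H_2: rank ker ∂_2 − rank ∂_3 = (18 − 18) − 0 = 0, and there is no ∂_3, so H_2 = 0.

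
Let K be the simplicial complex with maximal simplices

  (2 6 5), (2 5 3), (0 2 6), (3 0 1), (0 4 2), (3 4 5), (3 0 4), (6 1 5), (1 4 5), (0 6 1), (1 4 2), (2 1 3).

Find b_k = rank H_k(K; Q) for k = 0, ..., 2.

b_0 = 1, b_1 = 0, b_2 = 0.

K has 7 vertices, 18 edges, 12 triangles.
rank ∂_0 = 0, rank ∂_1 = 6 ⇒ b_0 = 7 − 0 − 6 = 1; all invariant factors of ∂_1 are 1 so no torsion. So H_0 ≅ Z.
rank ∂_1 = 6, rank ∂_2 = 12 ⇒ b_1 = 18 − 6 − 12 = 0; ∂_2 has invariant factor(s) [2] giving torsion. So H_1 ≅ Z/2.
rank ∂_2 = 12, rank ∂_3 = 0 ⇒ b_2 = 12 − 12 − 0 = 0. So H_2 ≅ 0.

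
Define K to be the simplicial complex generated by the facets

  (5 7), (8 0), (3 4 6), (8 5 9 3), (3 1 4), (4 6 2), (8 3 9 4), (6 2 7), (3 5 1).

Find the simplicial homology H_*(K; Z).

H_0 ≅ Z,  H_1 ≅ Z,  H_2 = 0,  H_3 = 0.

Order the vertices as 0 < 1 < 2 < 3 < 4 < 5 < 6 < 7 < 8 < 9. Listing each simplex with vertices in this order, K has dimension 3 with simplices:

  0-simplices (10): [0], [1], [2], [3], [4], [5], [6], [7], [8], [9]
  1-simplices (20): [0,8], [1,3], [1,4], [1,5], [2,4], [2,6], [2,7], [3,4], [3,5], [3,6], [3,8], [3,9], [4,6], [4,8], [4,9], [5,7], [5,8], [5,9], [6,7], [8,9]
  2-simplices (12): [1,3,4], [1,3,5], [2,4,6], [2,6,7], [3,4,6], [3,4,8], [3,4,9], [3,5,8], [3,5,9], [3,8,9], [4,8,9], [5,8,9]
  3-simplices (2): [3,4,8,9], [3,5,8,9]

so the chain groups are C_0 ≅ Z^10, C_1 ≅ Z^20, C_2 ≅ Z^12, C_3 ≅ Z^2.

∂_1: C_1 → C_0 maps an edge to its endpoints' difference, ∂[p,q] = q − p.
The resulting 10×20 matrix has rank 9, and its Smith normal form has invariant factors (1,1,1,1,1,1,1,1,1).

Boundary ∂_2: C_2 → C_1 acts by ∂[p,q,r] = [q,r] − [p,r] + [p,q]. For instance
  ∂[3,4,6] = [4,6] − [3,6] + [3,4],
  ∂[2,4,6] = [4,6] − [2,6] + [2,4].
As a 20×12 matrix over Z this has rank 10, with invariant factors (1,1,1,1,1,1,1,1,1,1).

Boundary ∂_3: C_3 → C_2 sends each 3-simplex σ to the alternating sum Σ_i (−1)^i (σ with its i-th vertex removed). For instance
  ∂[3,4,8,9] = [4,8,9] − [3,8,9] + [3,4,9] − [3,4,8],
  ∂[3,5,8,9] = [5,8,9] − [3,8,9] + [3,5,9] − [3,5,8].
The 12×2 boundary matrix has rank 2 and Smith normal form diag(1,1).

Reading off H_k = ker ∂_k / im ∂_{k+1}:

  H_0: rank C_0 − rank ∂_1 = 10 − 9 = 1, and the invariant factors of ∂_1 are all 1, so H_0 ≅ Z.
  H_1: rank ker ∂_1 − rank ∂_2 = (20 − 9) − 10 = 1, and the invariant factors of ∂_2 are all 1, so H_1 ≅ Z.
  H_2: rank ker ∂_2 − rank ∂_3 = (12 − 10) − 2 = 0, and the invariant factors of ∂_3 are all 1, so H_2 ≅ 0.
  H_3: rank ker ∂_3 − rank ∂_4 = (2 − 2) − 0 = 0, and there is no ∂_4, so H_3 ≅ 0.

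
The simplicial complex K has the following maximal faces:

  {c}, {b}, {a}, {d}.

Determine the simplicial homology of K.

H_0 = Z^4.

We work with the vertex ordering a < b < c < d. The simplices of K, each written with vertices in increasing order, are:

  0-simplices (4): a, b, c, d

Hence C_0 ≅ Z^4.

Computing H_k = (kernel of ∂_k) / (image of ∂_{k+1}):

  H_0: rank C_0 − rank ∂_1 = 4 − 0 = 4, and there is no ∂_1, so H_0 ≅ Z^4.

(K is a triangulation of a set of 4 points.)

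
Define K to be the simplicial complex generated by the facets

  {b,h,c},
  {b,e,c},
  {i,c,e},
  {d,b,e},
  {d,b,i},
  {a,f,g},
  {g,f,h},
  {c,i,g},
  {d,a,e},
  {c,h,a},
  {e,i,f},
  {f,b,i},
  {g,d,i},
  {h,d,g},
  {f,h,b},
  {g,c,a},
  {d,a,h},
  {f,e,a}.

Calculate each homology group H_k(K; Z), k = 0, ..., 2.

Take the total order a < b < c < d < e < f < g < h < i on the vertex set. Then K (dimension 2) consists of the simplices:

  0-simplices (9): a, b, c, d, e, f, g, h, i
  1-simplices (27): ac, ad, ae, af, ag, ah, bc, bd, be, bf, bh, bi, ce, cg, ch, ci, de, dg, dh, di, ef, ei, fg, fh, fi, gh, gi
  2-simplices (18): acg, ach, ade, adh, aef, afg, bce, bch, bde, bdi, bfh, bfi, cei, cgi, dgh, dgi, efi, fgh

giving chain groups C_0 ≅ Z^9, C_1 ≅ Z^27, C_2 ≅ Z^18.

∂_1: C_1 → C_0 maps an edge to its endpoints' difference, ∂[p,q] = q − p.
As a 9×27 matrix over Z this has rank 8, with invariant factors (1,1,1,1,1,1,1,1).

∂_2: C_2 → C_1 sends each 2-simplex [p,q,r] to [q,r] − [p,r] + [p,q]. For instance
  ∂bch = ch − bh + bc,
  ∂ade = de − ae + ad.
The 27×18 boundary matrix has rank 18 and Smith normal form diag(1,1,1,1,1,1,1,1,1,1,1,1,1,1,1,1,1,2).

Reading off H_k = ker ∂_k / im ∂_{k+1}:

  H_0: rank C_0 − rank ∂_1 = 9 − 8 = 1, and the invariant factors of ∂_1 are all 1, so H_0 = Z.
  H_1: rank ker ∂_1 − rank ∂_2 = (27 − 8) − 18 = 1, and ∂_2 has invariant factor 2 > 1, so H_1 = Z ⊕ Z/2.
  H_2: rank ker ∂_2 − rank ∂_3 = (18 − 18) − 0 = 0, and there is no ∂_3, so H_2 = 0.

H_0 ≅ Z,  H_1 ≅ Z ⊕ Z/2,  H_2 = 0.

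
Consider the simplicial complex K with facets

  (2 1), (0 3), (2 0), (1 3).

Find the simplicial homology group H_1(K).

We work with the vertex ordering 0 < 1 < 2 < 3. The simplices of K, each written with vertices in increasing order, are:

  0-simplices (4): [0], [1], [2], [3]
  1-simplices (4): [0,2], [0,3], [1,2], [1,3]

so the chain groups are C_0 ≅ Z^4, C_1 ≅ Z^4.

The boundary map ∂_1: C_1 → C_0 maps an edge to its endpoints' difference, ∂[p,q] = q − p.
As a 4×4 matrix over Z this has rank 3, with invariant factors (1,1,1).

From H_k ≅ ker(∂_k) / im(∂_{k+1}) we obtain:

  H_1: rank ker ∂_1 − rank ∂_2 = (4 − 3) − 0 = 1, and there is no ∂_2, so H_1 ≅ Z.

(K is a triangulation of the circle S^1.)

H_1 = Z.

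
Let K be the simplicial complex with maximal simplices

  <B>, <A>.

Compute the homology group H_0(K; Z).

H_0 ≅ Z^2.

Fix the vertex order A < B and write every simplex with vertices in increasing order. Then dim K = 0 and the simplices of K are:

  0-simplices (2): A, B

giving chain groups C_0 ≅ Z^2.

From H_k ≅ ker(∂_k) / im(∂_{k+1}) we obtain:

  H_0: rank C_0 − rank ∂_1 = 2 − 0 = 2, and there is no ∂_1, so H_0 = Z^2.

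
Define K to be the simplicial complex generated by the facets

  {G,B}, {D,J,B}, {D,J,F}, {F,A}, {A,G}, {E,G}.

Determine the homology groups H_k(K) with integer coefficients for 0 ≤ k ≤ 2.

H_0 = Z,  H_1 = Z,  H_2 = 0.

Fix the vertex order A < B < D < E < F < G < J and write every simplex with vertices in increasing order. Then dim K = 2 and the simplices of K are:

  0-simplices (7): A, B, D, E, F, G, J
  1-simplices (9): AF, AG, BD, BG, BJ, DF, DJ, EG, FJ
  2-simplices (2): BDJ, DFJ

giving chain groups C_0 ≅ Z^7, C_1 ≅ Z^9, C_2 ≅ Z^2.

∂_1: C_1 → C_0 is given by ∂[p,q] = [q] − [p]. For instance
  ∂BJ = J − B.
As a 7×9 matrix over Z this has rank 6, with invariant factors (1,1,1,1,1,1).

The boundary map ∂_2: C_2 → C_1 acts by ∂[p,q,r] = [q,r] − [p,r] + [p,q]. For instance
  ∂DFJ = FJ − DJ + DF,
  ∂BDJ = DJ − BJ + BD.
The 9×2 boundary matrix has rank 2 and Smith normal form diag(1,1).

Now H_k = ker ∂_k / im ∂_{k+1}, so:

  H_0: rank C_0 − rank ∂_1 = 7 − 6 = 1, and the invariant factors of ∂_1 are all 1, so H_0 = Z.
  H_1: rank ker ∂_1 − rank ∂_2 = (9 − 6) − 2 = 1, and the invariant factors of ∂_2 are all 1, so H_1 = Z.
  H_2: rank ker ∂_2 − rank ∂_3 = (2 − 2) − 0 = 0, and there is no ∂_3, so H_2 = 0.

As a check, the Euler characteristic is 7 − 9 + 2 = 0, which agrees with 1 − 1 + 0 = 0.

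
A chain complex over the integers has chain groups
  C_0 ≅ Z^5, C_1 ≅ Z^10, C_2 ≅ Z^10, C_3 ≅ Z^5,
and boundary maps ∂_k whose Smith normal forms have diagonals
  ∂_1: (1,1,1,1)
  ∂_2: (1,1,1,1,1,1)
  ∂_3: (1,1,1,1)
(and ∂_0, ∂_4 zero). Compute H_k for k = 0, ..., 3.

H_0 = Z,  H_1 = 0,  H_2 = 0,  H_3 = Z.

H_0: b_0 = 5 − 0 − 4 = 1; torsion from ∂_1 factors > 1: none. So H_0 = Z.
H_1: b_1 = 10 − 4 − 6 = 0; torsion from ∂_2 factors > 1: none. So H_1 = 0.
H_2: b_2 = 10 − 6 − 4 = 0; torsion from ∂_3 factors > 1: none. So H_2 = 0.
H_3: b_3 = 5 − 4 − 0 = 1; torsion from ∂_4 factors > 1: none. So H_3 = Z.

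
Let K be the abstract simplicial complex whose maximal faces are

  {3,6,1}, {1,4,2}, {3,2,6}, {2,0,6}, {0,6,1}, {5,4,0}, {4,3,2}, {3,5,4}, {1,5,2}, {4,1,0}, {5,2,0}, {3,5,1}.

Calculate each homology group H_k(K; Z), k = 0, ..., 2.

Take the total order 0 < 1 < 2 < 3 < 4 < 5 < 6 on the vertex set. Then K (dimension 2) consists of the simplices:

  0-simplices (7): [0], [1], [2], [3], [4], [5], [6]
  1-simplices (18): [0,1], [0,2], [0,4], [0,5], [0,6], [1,2], [1,3], [1,4], [1,5], [1,6], [2,3], [2,4], [2,5], [2,6], [3,4], [3,5], [3,6], [4,5]
  2-simplices (12): [0,1,4], [0,1,6], [0,2,5], [0,2,6], [0,4,5], [1,2,4], [1,2,5], [1,3,5], [1,3,6], [2,3,4], [2,3,6], [3,4,5]

giving chain groups C_0 ≅ Z^7, C_1 ≅ Z^18, C_2 ≅ Z^12.

The boundary map ∂_1: C_1 → C_0 is given by ∂[p,q] = [q] − [p].
The resulting 7×18 matrix has rank 6, and its Smith normal form has invariant factors (1,1,1,1,1,1).

Boundary ∂_2: C_2 → C_1 maps a triangle to the signed sum of its edges. For instance
  ∂[0,1,6] = [1,6] − [0,6] + [0,1],
  ∂[3,4,5] = [4,5] − [3,5] + [3,4].
As a 18×12 matrix over Z this has rank 12, with invariant factors (1,1,1,1,1,1,1,1,1,1,1,2).

From H_k ≅ ker(∂_k) / im(∂_{k+1}) we obtain:

  H_0: rank C_0 − rank ∂_1 = 7 − 6 = 1, and the invariant factors of ∂_1 are all 1, so H_0 ≅ Z.
  H_1: rank ker ∂_1 − rank ∂_2 = (18 − 6) − 12 = 0, and ∂_2 has invariant factor 2 > 1, so H_1 ≅ Z/2.
  H_2: rank ker ∂_2 − rank ∂_3 = (12 − 12) − 0 = 0, and there is no ∂_3, so H_2 ≅ 0.

H_0 ≅ Z,  H_1 ≅ Z/2,  H_2 = 0.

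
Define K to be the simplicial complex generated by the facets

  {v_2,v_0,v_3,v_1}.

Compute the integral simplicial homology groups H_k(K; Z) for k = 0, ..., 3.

Take the total order v_0 < v_1 < v_2 < v_3 on the vertex set. Then K (dimension 3) consists of the simplices:

  0-simplices (4): [v_0], [v_1], [v_2], [v_3]
  1-simplices (6): [v_0,v_1], [v_0,v_2], [v_0,v_3], [v_1,v_2], [v_1,v_3], [v_2,v_3]
  2-simplices (4): [v_0,v_1,v_2], [v_0,v_1,v_3], [v_0,v_2,v_3], [v_1,v_2,v_3]
  3-simplices (1): [v_0,v_1,v_2,v_3]

giving chain groups C_0 ≅ Z^4, C_1 ≅ Z^6, C_2 ≅ Z^4, C_3 ≅ Z^1.

∂_1: C_1 → C_0 sends each edge [p,q] (with p < q) to q − p. For instance
  ∂[v_1,v_3] = [v_3] − [v_1].
The 4×6 boundary matrix has rank 3 and Smith normal form diag(1,1,1).

∂_2: C_2 → C_1 maps a triangle to the signed sum of its edges. For instance
  ∂[v_1,v_2,v_3] = [v_2,v_3] − [v_1,v_3] + [v_1,v_2],
  ∂[v_0,v_2,v_3] = [v_2,v_3] − [v_0,v_3] + [v_0,v_2].
The resulting 6×4 matrix has rank 3, and its Smith normal form has invariant factors (1,1,1).

Boundary ∂_3: C_3 → C_2 sends each 3-simplex σ to the alternating sum Σ_i (−1)^i (σ with its i-th vertex removed). For instance
  ∂[v_0,v_1,v_2,v_3] = [v_1,v_2,v_3] − [v_0,v_2,v_3] + [v_0,v_1,v_3] − [v_0,v_1,v_2].
As a 4×1 matrix over Z this has rank 1, with invariant factors (1).

Now H_k = ker ∂_k / im ∂_{k+1}, so:

  H_0: rank C_0 − rank ∂_1 = 4 − 3 = 1, and the invariant factors of ∂_1 are all 1, so H_0 ≅ Z.
  H_1: rank ker ∂_1 − rank ∂_2 = (6 − 3) − 3 = 0, and the invariant factors of ∂_2 are all 1, so H_1 ≅ 0.
  H_2: rank ker ∂_2 − rank ∂_3 = (4 − 3) − 1 = 0, and the invariant factors of ∂_3 are all 1, so H_2 ≅ 0.
  H_3: rank ker ∂_3 − rank ∂_4 = (1 − 1) − 0 = 0, and there is no ∂_4, so H_3 ≅ 0.

(K is a triangulation of the 3-simplex.)

H_0 = Z,  H_1 = 0,  H_2 = 0,  H_3 = 0.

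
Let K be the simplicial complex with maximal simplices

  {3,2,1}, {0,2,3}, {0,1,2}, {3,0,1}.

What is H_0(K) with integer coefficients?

Order the vertices as 0 < 1 < 2 < 3. Listing each simplex with vertices in this order, K has dimension 2 with simplices:

  0-simplices (4): [0], [1], [2], [3]
  1-simplices (6): [0,1], [0,2], [0,3], [1,2], [1,3], [2,3]
  2-simplices (4): [0,1,2], [0,1,3], [0,2,3], [1,2,3]

Hence C_0 ≅ Z^4, C_1 ≅ Z^6, C_2 ≅ Z^4.

Boundary ∂_1: C_1 → C_0 sends each edge [p,q] (with p < q) to q − p. For instance
  ∂[1,2] = [2] − [1].
As a 4×6 matrix over Z this has rank 3, with invariant factors (1,1,1).

Boundary ∂_2: C_2 → C_1 sends each 2-simplex [p,q,r] to [q,r] − [p,r] + [p,q]. For instance
  ∂[1,2,3] = [2,3] − [1,3] + [1,2],
  ∂[0,1,3] = [1,3] − [0,3] + [0,1].
This gives a 6×4 integer matrix of rank 3; reducing to Smith normal form yields diagonal entries (1,1,1).

Computing H_k = (kernel of ∂_k) / (image of ∂_{k+1}):

  H_0: rank C_0 − rank ∂_1 = 4 − 3 = 1, and the invariant factors of ∂_1 are all 1, so H_0 = Z.

(K is a triangulation of the 2-sphere S^2.)

H_0 ≅ Z.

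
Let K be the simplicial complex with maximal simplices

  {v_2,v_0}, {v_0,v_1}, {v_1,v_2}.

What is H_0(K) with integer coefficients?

H_0 = Z.

We work with the vertex ordering v_0 < v_1 < v_2. The simplices of K, each written with vertices in increasing order, are:

  0-simplices (3): [v_0], [v_1], [v_2]
  1-simplices (3): [v_0,v_1], [v_0,v_2], [v_1,v_2]

so the chain groups are C_0 ≅ Z^3, C_1 ≅ Z^3.

∂_1: C_1 → C_0 maps an edge to its endpoints' difference, ∂[p,q] = q − p. For instance
  ∂[v_0,v_1] = [v_1] − [v_0].
The 3×3 boundary matrix has rank 2 and Smith normal form diag(1,1).

Now H_k = ker ∂_k / im ∂_{k+1}, so:

  H_0: rank C_0 − rank ∂_1 = 3 − 2 = 1, and the invariant factors of ∂_1 are all 1, so H_0 = Z.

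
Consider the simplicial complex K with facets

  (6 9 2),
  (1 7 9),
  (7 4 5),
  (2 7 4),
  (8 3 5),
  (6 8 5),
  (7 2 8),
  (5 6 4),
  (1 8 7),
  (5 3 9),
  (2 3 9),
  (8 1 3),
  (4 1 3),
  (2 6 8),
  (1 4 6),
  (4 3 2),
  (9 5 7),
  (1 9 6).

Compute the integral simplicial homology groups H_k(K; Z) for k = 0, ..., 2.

H_0 = Z,  H_1 = Z^2,  H_2 = Z.

Order the vertices as 1 < 2 < 3 < 4 < 5 < 6 < 7 < 8 < 9. Listing each simplex with vertices in this order, K has dimension 2 with simplices:

  0-simplices (9): [1], [2], [3], [4], [5], [6], [7], [8], [9]
  1-simplices (27): (27 of them)
  2-simplices (18): [1,3,4], [1,3,8], [1,4,6], [1,6,9], [1,7,8], [1,7,9], [2,3,4], [2,3,9], [2,4,7], [2,6,8], [2,6,9], [2,7,8], [3,5,8], [3,5,9], [4,5,6], [4,5,7], [5,6,8], [5,7,9]

so the chain groups are C_0 ≅ Z^9, C_1 ≅ Z^27, C_2 ≅ Z^18.

∂_1: C_1 → C_0 maps an edge to its endpoints' difference, ∂[p,q] = q − p. For instance
  ∂[3,5] = [5] − [3].
This gives a 9×27 integer matrix of rank 8; reducing to Smith normal form yields diagonal entries (1,1,1,1,1,1,1,1).

∂_2: C_2 → C_1 acts by ∂[p,q,r] = [q,r] − [p,r] + [p,q]. For instance
  ∂[1,3,4] = [3,4] − [1,4] + [1,3],
  ∂[1,7,8] = [7,8] − [1,8] + [1,7].
The resulting 27×18 matrix has rank 17, and its Smith normal form has invariant factors (1,1,1,1,1,1,1,1,1,1,1,1,1,1,1,1,1).

Now H_k = ker ∂_k / im ∂_{k+1}, so:

  H_0: rank C_0 − rank ∂_1 = 9 − 8 = 1, and the invariant factors of ∂_1 are all 1, so H_0 = Z.
  H_1: rank ker ∂_1 − rank ∂_2 = (27 − 8) − 17 = 2, and the invariant factors of ∂_2 are all 1, so H_1 = Z^2.
  H_2: rank ker ∂_2 − rank ∂_3 = (18 − 17) − 0 = 1, and there is no ∂_3, so H_2 = Z.

As a check, the Euler characteristic is 9 − 27 + 18 = 0, which agrees with 1 − 2 + 1 = 0.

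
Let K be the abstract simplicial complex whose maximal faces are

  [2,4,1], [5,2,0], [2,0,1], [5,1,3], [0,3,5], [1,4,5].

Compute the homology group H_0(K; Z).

H_0 = Z.

Take the total order 0 < 1 < 2 < 3 < 4 < 5 on the vertex set. Then K (dimension 2) consists of the simplices:

  0-simplices (6): [0], [1], [2], [3], [4], [5]
  1-simplices (12): [0,1], [0,2], [0,3], [0,5], [1,2], [1,3], [1,4], [1,5], [2,4], [2,5], [3,5], [4,5]
  2-simplices (6): [0,1,2], [0,2,5], [0,3,5], [1,2,4], [1,3,5], [1,4,5]

giving chain groups C_0 ≅ Z^6, C_1 ≅ Z^12, C_2 ≅ Z^6.

∂_1: C_1 → C_0 is given by ∂[p,q] = [q] − [p].
The 6×12 boundary matrix has rank 5 and Smith normal form diag(1,1,1,1,1).

The boundary map ∂_2: C_2 → C_1 maps a triangle to the signed sum of its edges. For instance
  ∂[0,2,5] = [2,5] − [0,5] + [0,2],
  ∂[0,3,5] = [3,5] − [0,5] + [0,3].
The resulting 12×6 matrix has rank 6, and its Smith normal form has invariant factors (1,1,1,1,1,1).

Reading off H_k = ker ∂_k / im ∂_{k+1}:

  H_0: rank C_0 − rank ∂_1 = 6 − 5 = 1, and the invariant factors of ∂_1 are all 1, so H_0 = Z.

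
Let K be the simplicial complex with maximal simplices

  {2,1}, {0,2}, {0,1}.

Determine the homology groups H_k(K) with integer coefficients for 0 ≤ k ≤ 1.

K has 3 vertices, 3 edges.
rank ∂_0 = 0, rank ∂_1 = 2 ⇒ b_0 = 3 − 0 − 2 = 1; all invariant factors of ∂_1 are 1 so no torsion. So H_0 ≅ Z.
rank ∂_1 = 2, rank ∂_2 = 0 ⇒ b_1 = 3 − 2 − 0 = 1. So H_1 ≅ Z.

H_0 ≅ Z,  H_1 ≅ Z.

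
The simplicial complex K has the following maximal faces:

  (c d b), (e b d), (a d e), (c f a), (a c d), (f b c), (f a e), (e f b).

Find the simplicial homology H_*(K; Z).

H_0 ≅ Z,  H_1 = 0,  H_2 ≅ Z.

Order the vertices as a < b < c < d < e < f. Listing each simplex with vertices in this order, K has dimension 2 with simplices:

  0-simplices (6): a, b, c, d, e, f
  1-simplices (12): ac, ad, ae, af, bc, bd, be, bf, cd, cf, de, ef
  2-simplices (8): acd, acf, ade, aef, bcd, bcf, bde, bef

so the chain groups are C_0 ≅ Z^6, C_1 ≅ Z^12, C_2 ≅ Z^8.

∂_1: C_1 → C_0 sends each edge [p,q] (with p < q) to q − p.
The resulting 6×12 matrix has rank 5, and its Smith normal form has invariant factors (1,1,1,1,1).

The boundary map ∂_2: C_2 → C_1 acts by ∂[p,q,r] = [q,r] − [p,r] + [p,q]. For instance
  ∂bde = de − be + bd,
  ∂bef = ef − bf + be.
This gives a 12×8 integer matrix of rank 7; reducing to Smith normal form yields diagonal entries (1,1,1,1,1,1,1).

Reading off H_k = ker ∂_k / im ∂_{k+1}:

  H_0: rank C_0 − rank ∂_1 = 6 − 5 = 1, and the invariant factors of ∂_1 are all 1, so H_0 = Z.
  H_1: rank ker ∂_1 − rank ∂_2 = (12 − 5) − 7 = 0, and the invariant factors of ∂_2 are all 1, so H_1 = 0.
  H_2: rank ker ∂_2 − rank ∂_3 = (8 − 7) − 0 = 1, and there is no ∂_3, so H_2 = Z.

As a check, the Euler characteristic is 6 − 12 + 8 = 2, which agrees with 1 − 0 + 1 = 2.
(K is a triangulation of the 2-sphere S^2.)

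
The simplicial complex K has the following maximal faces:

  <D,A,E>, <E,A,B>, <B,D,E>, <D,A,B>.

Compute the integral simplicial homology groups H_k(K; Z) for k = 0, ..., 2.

We work with the vertex ordering A < B < D < E. The simplices of K, each written with vertices in increasing order, are:

  0-simplices (4): A, B, D, E
  1-simplices (6): AB, AD, AE, BD, BE, DE
  2-simplices (4): ABD, ABE, ADE, BDE

so the chain groups are C_0 ≅ Z^4, C_1 ≅ Z^6, C_2 ≅ Z^4.

The boundary map ∂_1: C_1 → C_0 sends each edge [p,q] (with p < q) to q − p. For instance
  ∂BE = E − B.
The resulting 4×6 matrix has rank 3, and its Smith normal form has invariant factors (1,1,1).

Boundary ∂_2: C_2 → C_1 sends each 2-simplex [p,q,r] to [q,r] − [p,r] + [p,q]. For instance
  ∂ABD = BD − AD + AB,
  ∂BDE = DE − BE + BD.
The 6×4 boundary matrix has rank 3 and Smith normal form diag(1,1,1).

Now H_k = ker ∂_k / im ∂_{k+1}, so:

  H_0: rank C_0 − rank ∂_1 = 4 − 3 = 1, and the invariant factors of ∂_1 are all 1, so H_0 = Z.
  H_1: rank ker ∂_1 − rank ∂_2 = (6 − 3) − 3 = 0, and the invariant factors of ∂_2 are all 1, so H_1 = 0.
  H_2: rank ker ∂_2 − rank ∂_3 = (4 − 3) − 0 = 1, and there is no ∂_3, so H_2 = Z.

(K is a triangulation of the 2-sphere S^2.)

H_0 = Z,  H_1 = 0,  H_2 = Z.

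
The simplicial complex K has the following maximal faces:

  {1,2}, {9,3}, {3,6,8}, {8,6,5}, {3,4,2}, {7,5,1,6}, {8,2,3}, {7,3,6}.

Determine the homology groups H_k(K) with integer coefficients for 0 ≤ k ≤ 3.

H_0 = Z,  H_1 = Z,  H_2 = 0,  H_3 = 0.

K has 9 vertices, 17 edges, 9 triangles, 1 3-simplex.
rank ∂_0 = 0, rank ∂_1 = 8 ⇒ b_0 = 9 − 0 − 8 = 1; all invariant factors of ∂_1 are 1 so no torsion. So H_0 ≅ Z.
rank ∂_1 = 8, rank ∂_2 = 8 ⇒ b_1 = 17 − 8 − 8 = 1; all invariant factors of ∂_2 are 1 so no torsion. So H_1 ≅ Z.
rank ∂_2 = 8, rank ∂_3 = 1 ⇒ b_2 = 9 − 8 − 1 = 0; all invariant factors of ∂_3 are 1 so no torsion. So H_2 ≅ 0.
rank ∂_3 = 1, rank ∂_4 = 0 ⇒ b_3 = 1 − 1 − 0 = 0. So H_3 ≅ 0.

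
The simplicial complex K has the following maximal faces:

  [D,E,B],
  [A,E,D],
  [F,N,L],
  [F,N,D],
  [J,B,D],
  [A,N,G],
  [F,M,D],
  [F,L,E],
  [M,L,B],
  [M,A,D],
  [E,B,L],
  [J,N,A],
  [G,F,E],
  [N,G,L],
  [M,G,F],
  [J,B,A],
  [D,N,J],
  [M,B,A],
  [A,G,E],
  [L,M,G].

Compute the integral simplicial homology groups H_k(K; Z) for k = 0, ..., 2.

We work with the vertex ordering A < B < D < E < F < G < J < L < M < N. The simplices of K, each written with vertices in increasing order, are:

  0-simplices (10): A, B, D, E, F, G, J, L, M, N
  1-simplices (30): AB, AD, AE, AG, AJ, AM, AN, BD, BE, BJ, BL, BM, DE, DF, DJ, DM, DN, EF, EG, EL, FG, FL, FM, FN, GL, GM, GN, JN, LM, LN
  2-simplices (20): ABJ, ABM, ADE, ADM, AEG, AGN, AJN, BDE, BDJ, BEL, BLM, DFM, DFN, DJN, EFG, EFL, FGM, FLN, GLM, GLN

Hence C_0 ≅ Z^10, C_1 ≅ Z^30, C_2 ≅ Z^20.

∂_1: C_1 → C_0 maps an edge to its endpoints' difference, ∂[p,q] = q − p. For instance
  ∂DN = N − D.
As a 10×30 matrix over Z this has rank 9, with invariant factors (1,1,1,1,1,1,1,1,1).

∂_2: C_2 → C_1 sends each 2-simplex [p,q,r] to [q,r] − [p,r] + [p,q]. For instance
  ∂FGM = GM − FM + FG,
  ∂BDJ = DJ − BJ + BD.
The 30×20 boundary matrix has rank 20 and Smith normal form diag(1,1,1,1,1,1,1,1,1,1,1,1,1,1,1,1,1,1,1,2).

Reading off H_k = ker ∂_k / im ∂_{k+1}:

  H_0: rank C_0 − rank ∂_1 = 10 − 9 = 1, and the invariant factors of ∂_1 are all 1, so H_0 ≅ Z.
  H_1: rank ker ∂_1 − rank ∂_2 = (30 − 9) − 20 = 1, and ∂_2 has invariant factor 2 > 1, so H_1 ≅ Z ⊕ Z/2.
  H_2: rank ker ∂_2 − rank ∂_3 = (20 − 20) − 0 = 0, and there is no ∂_3, so H_2 ≅ 0.

H_0 ≅ Z,  H_1 ≅ Z ⊕ Z/2,  H_2 = 0.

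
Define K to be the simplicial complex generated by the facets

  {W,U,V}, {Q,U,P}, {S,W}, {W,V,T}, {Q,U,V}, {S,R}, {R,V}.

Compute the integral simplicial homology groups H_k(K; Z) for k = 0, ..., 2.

H_0 ≅ Z,  H_1 ≅ Z,  H_2 = 0.

K has 8 vertices, 12 edges, 4 triangles.
rank ∂_0 = 0, rank ∂_1 = 7 ⇒ b_0 = 8 − 0 − 7 = 1; all invariant factors of ∂_1 are 1 so no torsion. So H_0 ≅ Z.
rank ∂_1 = 7, rank ∂_2 = 4 ⇒ b_1 = 12 − 7 − 4 = 1; all invariant factors of ∂_2 are 1 so no torsion. So H_1 ≅ Z.
rank ∂_2 = 4, rank ∂_3 = 0 ⇒ b_2 = 4 − 4 − 0 = 0. So H_2 ≅ 0.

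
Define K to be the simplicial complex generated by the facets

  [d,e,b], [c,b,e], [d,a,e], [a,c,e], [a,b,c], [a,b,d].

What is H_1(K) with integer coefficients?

K has 5 vertices, 9 edges, 6 triangles.
rank ∂_1 = 4, rank ∂_2 = 5 ⇒ b_1 = 9 − 4 − 5 = 0; all invariant factors of ∂_2 are 1 so no torsion. So H_1 = 0.

H_1 ≅ 0.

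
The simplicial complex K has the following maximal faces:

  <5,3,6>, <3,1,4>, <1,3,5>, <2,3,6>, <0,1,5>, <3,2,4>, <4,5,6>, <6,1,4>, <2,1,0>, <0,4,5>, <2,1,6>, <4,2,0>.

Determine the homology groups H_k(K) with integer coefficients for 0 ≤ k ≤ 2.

Order the vertices as 0 < 1 < 2 < 3 < 4 < 5 < 6. Listing each simplex with vertices in this order, K has dimension 2 with simplices:

  0-simplices (7): [0], [1], [2], [3], [4], [5], [6]
  1-simplices (18): [0,1], [0,2], [0,4], [0,5], [1,2], [1,3], [1,4], [1,5], [1,6], [2,3], [2,4], [2,6], [3,4], [3,5], [3,6], [4,5], [4,6], [5,6]
  2-simplices (12): [0,1,2], [0,1,5], [0,2,4], [0,4,5], [1,2,6], [1,3,4], [1,3,5], [1,4,6], [2,3,4], [2,3,6], [3,5,6], [4,5,6]

so the chain groups are C_0 ≅ Z^7, C_1 ≅ Z^18, C_2 ≅ Z^12.

Boundary ∂_1: C_1 → C_0 is given by ∂[p,q] = [q] − [p]. For instance
  ∂[2,6] = [6] − [2].
This gives a 7×18 integer matrix of rank 6; reducing to Smith normal form yields diagonal entries (1,1,1,1,1,1).

The boundary map ∂_2: C_2 → C_1 acts by ∂[p,q,r] = [q,r] − [p,r] + [p,q]. For instance
  ∂[0,4,5] = [4,5] − [0,5] + [0,4],
  ∂[1,2,6] = [2,6] − [1,6] + [1,2].
This gives a 18×12 integer matrix of rank 12; reducing to Smith normal form yields diagonal entries (1,1,1,1,1,1,1,1,1,1,1,2).

From H_k ≅ ker(∂_k) / im(∂_{k+1}) we obtain:

  H_0: rank C_0 − rank ∂_1 = 7 − 6 = 1, and the invariant factors of ∂_1 are all 1, so H_0 = Z.
  H_1: rank ker ∂_1 − rank ∂_2 = (18 − 6) − 12 = 0, and ∂_2 has invariant factor 2 > 1, so H_1 = Z_2.
  H_2: rank ker ∂_2 − rank ∂_3 = (12 − 12) − 0 = 0, and there is no ∂_3, so H_2 = 0.

H_0 = Z,  H_1 = Z_2,  H_2 = 0.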